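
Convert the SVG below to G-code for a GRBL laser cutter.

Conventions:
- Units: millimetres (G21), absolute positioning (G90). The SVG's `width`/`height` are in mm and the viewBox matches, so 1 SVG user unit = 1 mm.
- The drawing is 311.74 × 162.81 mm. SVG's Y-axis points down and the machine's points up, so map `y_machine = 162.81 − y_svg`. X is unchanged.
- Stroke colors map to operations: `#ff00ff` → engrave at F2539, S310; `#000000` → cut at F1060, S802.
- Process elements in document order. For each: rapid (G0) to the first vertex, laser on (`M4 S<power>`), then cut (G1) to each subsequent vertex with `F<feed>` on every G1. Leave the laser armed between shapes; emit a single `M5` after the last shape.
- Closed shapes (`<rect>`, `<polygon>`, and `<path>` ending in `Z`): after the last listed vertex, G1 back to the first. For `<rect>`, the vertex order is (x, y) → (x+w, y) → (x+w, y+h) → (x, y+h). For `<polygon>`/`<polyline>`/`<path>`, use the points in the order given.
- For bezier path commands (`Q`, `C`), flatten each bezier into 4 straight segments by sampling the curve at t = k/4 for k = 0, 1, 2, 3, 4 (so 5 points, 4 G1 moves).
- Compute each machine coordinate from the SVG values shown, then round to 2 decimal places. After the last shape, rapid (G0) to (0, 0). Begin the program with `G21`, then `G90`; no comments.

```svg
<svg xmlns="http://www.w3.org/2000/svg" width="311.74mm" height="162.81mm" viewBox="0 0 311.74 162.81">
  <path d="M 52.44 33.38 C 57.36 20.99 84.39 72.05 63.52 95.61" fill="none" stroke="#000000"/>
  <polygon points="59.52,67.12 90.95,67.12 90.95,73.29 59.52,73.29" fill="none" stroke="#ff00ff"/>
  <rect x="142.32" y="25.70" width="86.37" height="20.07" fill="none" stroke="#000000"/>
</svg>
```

G21
G90
G0 X52.44 Y129.43
M4 S802
G1 X59.18 Y128.25 F1060
G1 X67.65 Y111.80 F1060
G1 X71.29 Y88.61 F1060
G1 X63.52 Y67.20 F1060
G0 X59.52 Y95.69
M4 S310
G1 X90.95 Y95.69 F2539
G1 X90.95 Y89.52 F2539
G1 X59.52 Y89.52 F2539
G1 X59.52 Y95.69 F2539
G0 X142.32 Y137.11
M4 S802
G1 X228.69 Y137.11 F1060
G1 X228.69 Y117.04 F1060
G1 X142.32 Y117.04 F1060
G1 X142.32 Y137.11 F1060
M5
G0 X0.00 Y0.00

viewBox `0 0 311.74 162.81` with mm width/height → 1 unit = 1 mm. Flip: y_m = 162.81 − y_svg.

**Shape 1** — `<path>` cubic bezier, stroke `#000000` → cut (S802, F1060). Control points (SVG): P0=(52.44,33.38), P1=(57.36,20.99), P2=(84.39,72.05), P3=(63.52,95.61); sampled at t=k/4. Machine vertices: (52.44,129.43) → (59.18,128.25) → (67.65,111.80) → (71.29,88.61) → (63.52,67.20). Open path.

**Shape 2** — `<polygon>` rectangle, stroke `#ff00ff` → engrave (S310, F2539). Machine vertices: (59.52,95.69) → (90.95,95.69) → (90.95,89.52) → (59.52,89.52) → (59.52,95.69). Closed: final G1 returns to the first vertex.

**Shape 3** — `<rect>` rectangle, stroke `#000000` → cut (S802, F1060). Machine vertices: (142.32,137.11) → (228.69,137.11) → (228.69,117.04) → (142.32,117.04) → (142.32,137.11). Closed: final G1 returns to the first vertex.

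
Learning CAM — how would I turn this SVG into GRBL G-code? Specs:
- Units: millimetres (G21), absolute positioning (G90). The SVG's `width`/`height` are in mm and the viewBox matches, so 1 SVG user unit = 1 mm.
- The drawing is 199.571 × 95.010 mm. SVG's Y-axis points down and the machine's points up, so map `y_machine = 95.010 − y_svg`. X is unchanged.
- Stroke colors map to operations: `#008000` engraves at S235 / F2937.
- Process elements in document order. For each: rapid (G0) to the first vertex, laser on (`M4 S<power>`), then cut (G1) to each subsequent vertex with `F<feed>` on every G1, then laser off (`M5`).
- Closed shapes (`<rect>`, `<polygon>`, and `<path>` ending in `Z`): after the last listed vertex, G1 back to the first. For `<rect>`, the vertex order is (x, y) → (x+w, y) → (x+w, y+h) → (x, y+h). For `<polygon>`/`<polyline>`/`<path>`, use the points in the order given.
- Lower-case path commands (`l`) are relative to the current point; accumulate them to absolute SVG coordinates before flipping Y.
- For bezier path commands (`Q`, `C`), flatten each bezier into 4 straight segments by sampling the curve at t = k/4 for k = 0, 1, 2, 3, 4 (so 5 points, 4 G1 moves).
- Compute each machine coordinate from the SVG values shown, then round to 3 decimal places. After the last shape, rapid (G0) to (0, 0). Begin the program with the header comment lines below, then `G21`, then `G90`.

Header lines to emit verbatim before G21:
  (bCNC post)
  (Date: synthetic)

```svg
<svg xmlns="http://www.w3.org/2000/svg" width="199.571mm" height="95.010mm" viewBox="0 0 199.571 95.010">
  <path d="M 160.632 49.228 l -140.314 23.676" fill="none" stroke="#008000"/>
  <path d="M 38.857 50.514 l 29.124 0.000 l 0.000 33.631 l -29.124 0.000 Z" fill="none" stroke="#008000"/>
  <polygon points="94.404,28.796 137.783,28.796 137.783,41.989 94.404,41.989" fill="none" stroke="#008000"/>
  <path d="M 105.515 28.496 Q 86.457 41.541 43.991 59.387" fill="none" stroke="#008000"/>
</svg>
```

(bCNC post)
(Date: synthetic)
G21
G90
G0 X160.632 Y45.782
M4 S235
G1 X20.318 Y22.106 F2937
M5
G0 X38.857 Y44.496
M4 S235
G1 X67.981 Y44.496 F2937
G1 X67.981 Y10.865 F2937
G1 X38.857 Y10.865 F2937
G1 X38.857 Y44.496 F2937
M5
G0 X94.404 Y66.214
M4 S235
G1 X137.783 Y66.214 F2937
G1 X137.783 Y53.021 F2937
G1 X94.404 Y53.021 F2937
G1 X94.404 Y66.214 F2937
M5
G0 X105.515 Y66.514
M4 S235
G1 X94.523 Y59.691 F2937
G1 X80.605 Y52.269 F2937
G1 X63.761 Y44.246 F2937
G1 X43.991 Y35.623 F2937
M5
G0 X0.000 Y0.000

Since the viewBox matches the mm dimensions, user units are millimetres directly. The only transform is the Y-flip y_m = 95.010 − y_svg.

Shape 1 is a line segment drawn with `<path>`. Its stroke #008000 means engrave at S235, F2937. After flipping Y the toolpath is (160.632,45.782) → (20.318,22.106).

Shape 2 is a rectangle drawn with `<path>`. Its stroke #008000 means engrave at S235, F2937. After flipping Y the toolpath is (38.857,44.496) → (67.981,44.496) → (67.981,10.865) → (38.857,10.865) → (38.857,44.496), returning to the start.

Shape 3 is a rectangle drawn with `<polygon>`. Its stroke #008000 means engrave at S235, F2937. After flipping Y the toolpath is (94.404,66.214) → (137.783,66.214) → (137.783,53.021) → (94.404,53.021) → (94.404,66.214), returning to the start.

Shape 4 is a quadratic bezier drawn with `<path>`. Its stroke #008000 means engrave at S235, F2937. After flipping Y the toolpath is (105.515,66.514) → (94.523,59.691) → (80.605,52.269) → (63.761,44.246) → (43.991,35.623).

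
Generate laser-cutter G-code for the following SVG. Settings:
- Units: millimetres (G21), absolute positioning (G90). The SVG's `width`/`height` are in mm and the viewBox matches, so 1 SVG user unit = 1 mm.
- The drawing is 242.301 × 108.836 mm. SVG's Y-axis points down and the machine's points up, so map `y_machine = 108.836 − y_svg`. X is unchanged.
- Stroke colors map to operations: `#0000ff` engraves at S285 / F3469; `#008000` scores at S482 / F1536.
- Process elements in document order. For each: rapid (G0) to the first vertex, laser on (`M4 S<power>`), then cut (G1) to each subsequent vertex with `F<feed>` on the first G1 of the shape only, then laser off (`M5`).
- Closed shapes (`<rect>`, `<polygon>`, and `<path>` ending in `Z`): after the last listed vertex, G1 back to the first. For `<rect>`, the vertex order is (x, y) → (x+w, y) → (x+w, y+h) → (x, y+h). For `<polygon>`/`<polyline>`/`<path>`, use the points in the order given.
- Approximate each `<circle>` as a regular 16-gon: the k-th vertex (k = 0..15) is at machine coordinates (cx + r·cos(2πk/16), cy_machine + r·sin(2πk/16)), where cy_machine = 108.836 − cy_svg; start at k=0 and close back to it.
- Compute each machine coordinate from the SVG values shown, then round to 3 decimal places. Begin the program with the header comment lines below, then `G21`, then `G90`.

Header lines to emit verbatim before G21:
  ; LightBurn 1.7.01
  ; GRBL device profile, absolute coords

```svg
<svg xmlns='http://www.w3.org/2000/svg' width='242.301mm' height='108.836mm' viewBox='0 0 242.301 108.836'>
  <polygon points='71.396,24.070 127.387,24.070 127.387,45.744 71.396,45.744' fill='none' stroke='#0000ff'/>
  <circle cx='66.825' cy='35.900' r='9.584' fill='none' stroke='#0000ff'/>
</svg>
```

; LightBurn 1.7.01
; GRBL device profile, absolute coords
G21
G90
G0 X71.396 Y84.766
M4 S285
G1 X127.387 Y84.766 F3469
G1 X127.387 Y63.092
G1 X71.396 Y63.092
G1 X71.396 Y84.766
M5
G0 X76.409 Y72.936
M4 S285
G1 X75.679 Y76.604 F3469
G1 X73.602 Y79.713
G1 X70.493 Y81.790
G1 X66.825 Y82.520
G1 X63.157 Y81.790
G1 X60.048 Y79.713
G1 X57.971 Y76.604
G1 X57.241 Y72.936
G1 X57.971 Y69.268
G1 X60.048 Y66.159
G1 X63.157 Y64.082
G1 X66.825 Y63.352
G1 X70.493 Y64.082
G1 X73.602 Y66.159
G1 X75.679 Y69.268
G1 X76.409 Y72.936
M5

1 u = 1 mm; y_m = 108.836 − y.

[1] `<polygon>` rectangle, #0000ff→engrave S285 F3469: (71.396,84.766) → (127.387,84.766) → (127.387,63.092) → (71.396,63.092) → (71.396,84.766) (closed)

[2] `<circle>` circle, #0000ff→engrave S285 F3469: (76.409,72.936) → (75.679,76.604) → (73.602,79.713) → (70.493,81.790) → (66.825,82.520) → (63.157,81.790) → (60.048,79.713) → (57.971,76.604) → (57.241,72.936) → (57.971,69.268) → (60.048,66.159) → (63.157,64.082) → (66.825,63.352) → (70.493,64.082) → (73.602,66.159) → (75.679,69.268) → (76.409,72.936) (closed)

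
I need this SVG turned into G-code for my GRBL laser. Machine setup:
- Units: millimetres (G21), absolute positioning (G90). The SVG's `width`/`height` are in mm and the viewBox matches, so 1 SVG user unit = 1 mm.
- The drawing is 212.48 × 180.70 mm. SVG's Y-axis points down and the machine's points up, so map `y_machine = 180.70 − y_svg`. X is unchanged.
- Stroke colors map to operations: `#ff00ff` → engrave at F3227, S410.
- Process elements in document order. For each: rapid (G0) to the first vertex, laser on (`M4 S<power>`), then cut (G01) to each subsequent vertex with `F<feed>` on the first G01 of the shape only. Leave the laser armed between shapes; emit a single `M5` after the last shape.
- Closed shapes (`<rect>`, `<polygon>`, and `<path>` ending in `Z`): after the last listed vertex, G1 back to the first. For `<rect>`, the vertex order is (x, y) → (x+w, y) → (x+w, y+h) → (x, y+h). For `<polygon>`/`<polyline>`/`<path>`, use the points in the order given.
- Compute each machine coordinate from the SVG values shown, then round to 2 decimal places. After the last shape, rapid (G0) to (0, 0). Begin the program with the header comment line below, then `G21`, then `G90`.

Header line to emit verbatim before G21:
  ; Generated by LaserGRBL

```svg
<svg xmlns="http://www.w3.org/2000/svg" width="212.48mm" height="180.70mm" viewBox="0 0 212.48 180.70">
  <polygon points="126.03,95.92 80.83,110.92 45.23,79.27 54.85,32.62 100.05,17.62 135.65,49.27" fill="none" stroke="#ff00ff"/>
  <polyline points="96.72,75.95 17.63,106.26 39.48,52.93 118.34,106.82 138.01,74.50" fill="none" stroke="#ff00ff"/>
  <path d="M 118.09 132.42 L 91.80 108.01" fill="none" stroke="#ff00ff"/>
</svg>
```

viewBox `0 0 212.48 180.70` with mm width/height → 1 unit = 1 mm. Flip: y_m = 180.70 − y_svg.

**Shape 1** — `<polygon>` regular polygon, stroke `#ff00ff` → engrave (S410, F3227). Machine vertices: (126.03,84.78) → (80.83,69.78) → (45.23,101.43) → (54.85,148.08) → (100.05,163.08) → (135.65,131.43) → (126.03,84.78). Closed: final G1 returns to the first vertex.

**Shape 2** — `<polyline>` open polyline, stroke `#ff00ff` → engrave (S410, F3227). Machine vertices: (96.72,104.75) → (17.63,74.44) → (39.48,127.77) → (118.34,73.88) → (138.01,106.20). Open path.

**Shape 3** — `<path>` line segment, stroke `#ff00ff` → engrave (S410, F3227). Machine vertices: (118.09,48.28) → (91.80,72.69). Open path.

; Generated by LaserGRBL
G21
G90
G0 X126.03 Y84.78
M4 S410
G01 X80.83 Y69.78 F3227
G01 X45.23 Y101.43
G01 X54.85 Y148.08
G01 X100.05 Y163.08
G01 X135.65 Y131.43
G01 X126.03 Y84.78
G0 X96.72 Y104.75
M4 S410
G01 X17.63 Y74.44 F3227
G01 X39.48 Y127.77
G01 X118.34 Y73.88
G01 X138.01 Y106.20
G0 X118.09 Y48.28
M4 S410
G01 X91.80 Y72.69 F3227
M5
G0 X0.00 Y0.00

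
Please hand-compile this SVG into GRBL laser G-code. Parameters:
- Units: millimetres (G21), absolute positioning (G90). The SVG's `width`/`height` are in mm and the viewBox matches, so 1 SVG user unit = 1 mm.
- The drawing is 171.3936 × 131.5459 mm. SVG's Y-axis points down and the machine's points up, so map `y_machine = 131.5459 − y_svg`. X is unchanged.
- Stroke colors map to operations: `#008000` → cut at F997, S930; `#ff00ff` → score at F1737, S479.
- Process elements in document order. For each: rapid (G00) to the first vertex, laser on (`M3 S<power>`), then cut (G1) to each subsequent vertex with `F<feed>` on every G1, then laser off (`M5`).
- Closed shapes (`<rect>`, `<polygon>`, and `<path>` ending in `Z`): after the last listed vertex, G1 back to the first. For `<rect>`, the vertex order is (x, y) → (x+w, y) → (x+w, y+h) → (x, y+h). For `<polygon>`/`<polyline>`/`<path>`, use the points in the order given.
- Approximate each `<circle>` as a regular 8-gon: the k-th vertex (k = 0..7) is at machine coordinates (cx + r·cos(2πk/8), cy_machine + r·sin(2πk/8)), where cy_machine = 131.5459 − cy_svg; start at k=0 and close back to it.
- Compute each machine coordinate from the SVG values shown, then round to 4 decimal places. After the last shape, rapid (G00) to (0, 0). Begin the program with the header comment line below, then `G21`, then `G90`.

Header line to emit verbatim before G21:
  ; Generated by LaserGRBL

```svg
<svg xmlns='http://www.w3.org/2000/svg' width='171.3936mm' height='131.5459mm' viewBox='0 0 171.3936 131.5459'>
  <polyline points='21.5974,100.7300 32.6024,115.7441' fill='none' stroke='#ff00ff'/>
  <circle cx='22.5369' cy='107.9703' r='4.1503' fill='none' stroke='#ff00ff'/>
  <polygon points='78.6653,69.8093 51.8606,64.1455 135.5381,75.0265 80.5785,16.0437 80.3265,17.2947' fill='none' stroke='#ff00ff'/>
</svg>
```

; Generated by LaserGRBL
G21
G90
G00 X21.5974 Y30.8159
M3 S479
G1 X32.6024 Y15.8018 F1737
M5
G00 X26.6872 Y23.5756
M3 S479
G1 X25.4716 Y26.5103 F1737
G1 X22.5369 Y27.7259 F1737
G1 X19.6022 Y26.5103 F1737
G1 X18.3866 Y23.5756 F1737
G1 X19.6022 Y20.6409 F1737
G1 X22.5369 Y19.4253 F1737
G1 X25.4716 Y20.6409 F1737
G1 X26.6872 Y23.5756 F1737
M5
G00 X78.6653 Y61.7366
M3 S479
G1 X51.8606 Y67.4004 F1737
G1 X135.5381 Y56.5194 F1737
G1 X80.5785 Y115.5022 F1737
G1 X80.3265 Y114.2512 F1737
G1 X78.6653 Y61.7366 F1737
M5
G00 X0.0000 Y0.0000

viewBox `0 0 171.3936 131.5459` with mm width/height → 1 unit = 1 mm. Flip: y_m = 131.5459 − y_svg.

**Shape 1** — `<polyline>` line segment, stroke `#ff00ff` → score (S479, F1737). Machine vertices: (21.5974,30.8159) → (32.6024,15.8018). Open path.

**Shape 2** — `<circle>` circle, stroke `#ff00ff` → score (S479, F1737). Machine vertices: (26.6872,23.5756) → (25.4716,26.5103) → (22.5369,27.7259) → (19.6022,26.5103) → (18.3866,23.5756) → (19.6022,20.6409) → (22.5369,19.4253) → (25.4716,20.6409) → (26.6872,23.5756). Closed: final G1 returns to the first vertex.

**Shape 3** — `<polygon>` closed polygon, stroke `#ff00ff` → score (S479, F1737). Machine vertices: (78.6653,61.7366) → (51.8606,67.4004) → (135.5381,56.5194) → (80.5785,115.5022) → (80.3265,114.2512) → (78.6653,61.7366). Closed: final G1 returns to the first vertex.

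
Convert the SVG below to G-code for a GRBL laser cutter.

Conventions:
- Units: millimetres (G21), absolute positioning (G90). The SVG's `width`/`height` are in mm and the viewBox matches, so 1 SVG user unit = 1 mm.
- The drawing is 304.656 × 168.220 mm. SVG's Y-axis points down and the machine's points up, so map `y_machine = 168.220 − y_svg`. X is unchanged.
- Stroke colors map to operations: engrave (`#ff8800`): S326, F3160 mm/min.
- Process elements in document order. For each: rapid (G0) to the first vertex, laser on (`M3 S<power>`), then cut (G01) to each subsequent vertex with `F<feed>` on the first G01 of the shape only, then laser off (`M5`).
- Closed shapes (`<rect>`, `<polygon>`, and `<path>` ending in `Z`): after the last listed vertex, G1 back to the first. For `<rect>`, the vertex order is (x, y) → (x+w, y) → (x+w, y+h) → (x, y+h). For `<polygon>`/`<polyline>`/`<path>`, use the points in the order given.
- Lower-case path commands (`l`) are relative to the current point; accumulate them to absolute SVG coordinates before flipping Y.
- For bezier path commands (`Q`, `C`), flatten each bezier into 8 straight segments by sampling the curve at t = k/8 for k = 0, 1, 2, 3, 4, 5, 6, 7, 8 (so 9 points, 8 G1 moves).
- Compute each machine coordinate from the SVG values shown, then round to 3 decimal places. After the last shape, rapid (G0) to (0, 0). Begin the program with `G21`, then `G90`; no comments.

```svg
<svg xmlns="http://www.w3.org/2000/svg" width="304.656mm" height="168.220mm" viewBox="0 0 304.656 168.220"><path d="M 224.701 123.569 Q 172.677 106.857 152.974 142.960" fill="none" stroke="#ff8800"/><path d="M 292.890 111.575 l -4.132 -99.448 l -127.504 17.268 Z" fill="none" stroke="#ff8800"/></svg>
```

1 u = 1 mm; y_m = 168.220 − y.

[1] `<path>` quadratic bezier, #ff8800→engrave S326 F3160: (224.701,44.651) → (212.200,48.004) → (200.709,49.706) → (190.228,49.758) → (180.757,48.159) → (172.296,44.910) → (164.846,40.011) → (158.405,33.461) → (152.974,25.260)

[2] `<path>` closed polygon, #ff8800→engrave S326 F3160: (292.890,56.645) → (288.758,156.093) → (161.254,138.825) → (292.890,56.645) (closed)

G21
G90
G0 X224.701 Y44.651
M3 S326
G01 X212.200 Y48.004 F3160
G01 X200.709 Y49.706
G01 X190.228 Y49.758
G01 X180.757 Y48.159
G01 X172.296 Y44.910
G01 X164.846 Y40.011
G01 X158.405 Y33.461
G01 X152.974 Y25.260
M5
G0 X292.890 Y56.645
M3 S326
G01 X288.758 Y156.093 F3160
G01 X161.254 Y138.825
G01 X292.890 Y56.645
M5
G0 X0.000 Y0.000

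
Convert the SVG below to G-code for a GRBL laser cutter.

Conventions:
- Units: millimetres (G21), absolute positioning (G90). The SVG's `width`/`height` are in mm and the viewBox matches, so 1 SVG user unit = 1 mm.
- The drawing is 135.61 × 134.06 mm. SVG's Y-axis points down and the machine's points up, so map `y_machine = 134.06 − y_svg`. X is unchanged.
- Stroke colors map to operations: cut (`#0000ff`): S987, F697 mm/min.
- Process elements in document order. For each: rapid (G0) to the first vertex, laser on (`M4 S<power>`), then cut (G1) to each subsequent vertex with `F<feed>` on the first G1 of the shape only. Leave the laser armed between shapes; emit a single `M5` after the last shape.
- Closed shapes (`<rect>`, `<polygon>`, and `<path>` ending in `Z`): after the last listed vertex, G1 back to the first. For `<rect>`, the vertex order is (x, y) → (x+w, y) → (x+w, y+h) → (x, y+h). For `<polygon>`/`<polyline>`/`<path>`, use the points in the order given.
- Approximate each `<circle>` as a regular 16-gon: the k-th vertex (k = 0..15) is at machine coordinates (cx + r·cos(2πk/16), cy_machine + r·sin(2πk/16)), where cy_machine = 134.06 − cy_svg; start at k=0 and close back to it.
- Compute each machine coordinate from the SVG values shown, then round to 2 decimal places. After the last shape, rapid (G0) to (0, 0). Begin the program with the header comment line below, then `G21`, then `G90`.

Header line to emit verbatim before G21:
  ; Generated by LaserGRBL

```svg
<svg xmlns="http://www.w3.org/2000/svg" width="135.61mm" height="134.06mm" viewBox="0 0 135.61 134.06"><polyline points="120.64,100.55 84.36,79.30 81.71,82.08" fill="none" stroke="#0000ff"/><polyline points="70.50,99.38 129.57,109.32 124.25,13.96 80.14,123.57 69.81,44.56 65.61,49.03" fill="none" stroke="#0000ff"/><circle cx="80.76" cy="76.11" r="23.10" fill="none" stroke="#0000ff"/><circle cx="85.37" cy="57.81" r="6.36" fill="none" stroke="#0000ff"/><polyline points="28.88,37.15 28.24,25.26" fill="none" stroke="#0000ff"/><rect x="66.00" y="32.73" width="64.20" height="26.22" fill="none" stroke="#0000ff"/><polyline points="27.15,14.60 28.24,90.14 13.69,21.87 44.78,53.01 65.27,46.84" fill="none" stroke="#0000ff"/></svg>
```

; Generated by LaserGRBL
G21
G90
G0 X120.64 Y33.51
M4 S987
G1 X84.36 Y54.76 F697
G1 X81.71 Y51.98
G0 X70.50 Y34.68
M4 S987
G1 X129.57 Y24.74 F697
G1 X124.25 Y120.10
G1 X80.14 Y10.49
G1 X69.81 Y89.50
G1 X65.61 Y85.03
G0 X103.86 Y57.95
M4 S987
G1 X102.10 Y66.79 F697
G1 X97.09 Y74.28
G1 X89.60 Y79.29
G1 X80.76 Y81.05
G1 X71.92 Y79.29
G1 X64.43 Y74.28
G1 X59.42 Y66.79
G1 X57.66 Y57.95
G1 X59.42 Y49.11
G1 X64.43 Y41.62
G1 X71.92 Y36.61
G1 X80.76 Y34.85
G1 X89.60 Y36.61
G1 X97.09 Y41.62
G1 X102.10 Y49.11
G1 X103.86 Y57.95
G0 X91.73 Y76.25
M4 S987
G1 X91.25 Y78.68 F697
G1 X89.87 Y80.75
G1 X87.80 Y82.13
G1 X85.37 Y82.61
G1 X82.94 Y82.13
G1 X80.87 Y80.75
G1 X79.49 Y78.68
G1 X79.01 Y76.25
G1 X79.49 Y73.82
G1 X80.87 Y71.75
G1 X82.94 Y70.37
G1 X85.37 Y69.89
G1 X87.80 Y70.37
G1 X89.87 Y71.75
G1 X91.25 Y73.82
G1 X91.73 Y76.25
G0 X28.88 Y96.91
M4 S987
G1 X28.24 Y108.80 F697
G0 X66.00 Y101.33
M4 S987
G1 X130.20 Y101.33 F697
G1 X130.20 Y75.11
G1 X66.00 Y75.11
G1 X66.00 Y101.33
G0 X27.15 Y119.46
M4 S987
G1 X28.24 Y43.92 F697
G1 X13.69 Y112.19
G1 X44.78 Y81.05
G1 X65.27 Y87.22
M5
G0 X0.00 Y0.00

viewBox `0 0 135.61 134.06` with mm width/height → 1 unit = 1 mm. Flip: y_m = 134.06 − y_svg.

**Shape 1** — `<polyline>` open polyline, stroke `#0000ff` → cut (S987, F697). Machine vertices: (120.64,33.51) → (84.36,54.76) → (81.71,51.98). Open path.

**Shape 2** — `<polyline>` open polyline, stroke `#0000ff` → cut (S987, F697). Machine vertices: (70.50,34.68) → (129.57,24.74) → (124.25,120.10) → (80.14,10.49) → (69.81,89.50) → (65.61,85.03). Open path.

**Shape 3** — `<circle>` circle, stroke `#0000ff` → cut (S987, F697). Machine vertices: (103.86,57.95) → (102.10,66.79) → (97.09,74.28) → (89.60,79.29) → (80.76,81.05) → (71.92,79.29) → (64.43,74.28) → (59.42,66.79) → (57.66,57.95) → (59.42,49.11) → (64.43,41.62) → (71.92,36.61) → (80.76,34.85) → (89.60,36.61) → (97.09,41.62) → (102.10,49.11) → (103.86,57.95). Closed: final G1 returns to the first vertex.

**Shape 4** — `<circle>` circle, stroke `#0000ff` → cut (S987, F697). Machine vertices: (91.73,76.25) → (91.25,78.68) → (89.87,80.75) → (87.80,82.13) → (85.37,82.61) → (82.94,82.13) → (80.87,80.75) → (79.49,78.68) → (79.01,76.25) → (79.49,73.82) → (80.87,71.75) → (82.94,70.37) → (85.37,69.89) → (87.80,70.37) → (89.87,71.75) → (91.25,73.82) → (91.73,76.25). Closed: final G1 returns to the first vertex.

**Shape 5** — `<polyline>` line segment, stroke `#0000ff` → cut (S987, F697). Machine vertices: (28.88,96.91) → (28.24,108.80). Open path.

**Shape 6** — `<rect>` rectangle, stroke `#0000ff` → cut (S987, F697). Machine vertices: (66.00,101.33) → (130.20,101.33) → (130.20,75.11) → (66.00,75.11) → (66.00,101.33). Closed: final G1 returns to the first vertex.

**Shape 7** — `<polyline>` open polyline, stroke `#0000ff` → cut (S987, F697). Machine vertices: (27.15,119.46) → (28.24,43.92) → (13.69,112.19) → (44.78,81.05) → (65.27,87.22). Open path.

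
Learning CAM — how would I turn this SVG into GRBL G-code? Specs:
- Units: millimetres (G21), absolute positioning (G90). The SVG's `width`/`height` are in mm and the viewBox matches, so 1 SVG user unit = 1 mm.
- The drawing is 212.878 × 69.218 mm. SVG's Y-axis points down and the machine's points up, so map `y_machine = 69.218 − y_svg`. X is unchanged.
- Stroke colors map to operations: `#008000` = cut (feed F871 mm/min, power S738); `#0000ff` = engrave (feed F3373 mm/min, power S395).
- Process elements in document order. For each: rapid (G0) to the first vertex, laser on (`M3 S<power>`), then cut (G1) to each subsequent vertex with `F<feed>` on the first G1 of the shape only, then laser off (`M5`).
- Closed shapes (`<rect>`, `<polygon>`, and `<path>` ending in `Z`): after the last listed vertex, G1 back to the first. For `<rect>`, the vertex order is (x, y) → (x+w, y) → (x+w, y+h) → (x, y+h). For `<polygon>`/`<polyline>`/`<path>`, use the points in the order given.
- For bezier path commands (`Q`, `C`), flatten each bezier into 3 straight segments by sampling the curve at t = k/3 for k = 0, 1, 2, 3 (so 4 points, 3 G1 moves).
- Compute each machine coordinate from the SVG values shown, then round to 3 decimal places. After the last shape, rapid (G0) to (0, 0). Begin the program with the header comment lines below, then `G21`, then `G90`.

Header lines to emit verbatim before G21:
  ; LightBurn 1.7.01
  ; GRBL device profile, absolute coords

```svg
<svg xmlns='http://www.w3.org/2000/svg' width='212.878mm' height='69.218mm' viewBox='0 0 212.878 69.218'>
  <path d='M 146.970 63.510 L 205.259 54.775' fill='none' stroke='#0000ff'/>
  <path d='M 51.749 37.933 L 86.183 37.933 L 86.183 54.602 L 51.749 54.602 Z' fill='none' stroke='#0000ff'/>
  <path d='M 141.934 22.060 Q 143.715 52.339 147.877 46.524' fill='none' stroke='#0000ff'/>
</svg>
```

; LightBurn 1.7.01
; GRBL device profile, absolute coords
G21
G90
G0 X146.970 Y5.708
M3 S395
G1 X205.259 Y14.443 F3373
M5
G0 X51.749 Y31.285
M3 S395
G1 X86.183 Y31.285 F3373
G1 X86.183 Y14.616
G1 X51.749 Y14.616
G1 X51.749 Y31.285
M5
G0 X141.934 Y47.158
M3 S395
G1 X143.386 Y30.982 F3373
G1 X145.367 Y22.828
G1 X147.877 Y22.694
M5
G0 X0.000 Y0.000

1 u = 1 mm; y_m = 69.218 − y.

[1] `<path>` line segment, #0000ff→engrave S395 F3373: (146.970,5.708) → (205.259,14.443)

[2] `<path>` rectangle, #0000ff→engrave S395 F3373: (51.749,31.285) → (86.183,31.285) → (86.183,14.616) → (51.749,14.616) → (51.749,31.285) (closed)

[3] `<path>` quadratic bezier, #0000ff→engrave S395 F3373: (141.934,47.158) → (143.386,30.982) → (145.367,22.828) → (147.877,22.694)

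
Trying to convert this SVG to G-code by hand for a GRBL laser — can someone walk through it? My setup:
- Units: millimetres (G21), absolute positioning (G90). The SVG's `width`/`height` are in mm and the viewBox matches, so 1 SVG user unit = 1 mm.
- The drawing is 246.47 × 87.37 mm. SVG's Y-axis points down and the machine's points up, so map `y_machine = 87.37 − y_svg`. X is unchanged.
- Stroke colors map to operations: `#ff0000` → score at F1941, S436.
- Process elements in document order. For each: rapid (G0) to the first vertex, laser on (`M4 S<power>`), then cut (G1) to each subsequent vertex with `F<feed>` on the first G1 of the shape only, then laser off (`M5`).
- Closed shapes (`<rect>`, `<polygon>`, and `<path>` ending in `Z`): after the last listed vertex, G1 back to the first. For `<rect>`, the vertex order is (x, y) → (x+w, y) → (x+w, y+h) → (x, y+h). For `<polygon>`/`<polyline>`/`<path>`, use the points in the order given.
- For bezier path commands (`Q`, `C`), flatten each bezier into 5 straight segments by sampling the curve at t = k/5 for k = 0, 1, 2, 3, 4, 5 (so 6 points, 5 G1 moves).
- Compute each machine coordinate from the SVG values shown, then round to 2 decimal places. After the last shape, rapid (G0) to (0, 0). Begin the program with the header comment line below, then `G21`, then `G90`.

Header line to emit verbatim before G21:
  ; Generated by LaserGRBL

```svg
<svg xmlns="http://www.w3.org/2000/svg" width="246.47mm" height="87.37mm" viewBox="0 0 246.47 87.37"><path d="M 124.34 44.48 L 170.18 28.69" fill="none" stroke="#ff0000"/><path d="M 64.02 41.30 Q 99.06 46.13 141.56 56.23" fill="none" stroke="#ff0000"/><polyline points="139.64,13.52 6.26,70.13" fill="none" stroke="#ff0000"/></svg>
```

viewBox `0 0 246.47 87.37` with mm width/height → 1 unit = 1 mm. Flip: y_m = 87.37 − y_svg.

**Shape 1** — `<path>` line segment, stroke `#ff0000` → score (S436, F1941). Machine vertices: (124.34,42.89) → (170.18,58.68). Open path.

**Shape 2** — `<path>` quadratic bezier, stroke `#ff0000` → score (S436, F1941). Control points (SVG): P0=(64.02,41.30), P1=(99.06,46.13), P2=(141.56,56.23); sampled at t=k/5. Machine vertices: (64.02,46.07) → (78.33,43.93) → (93.25,41.36) → (108.75,38.38) → (124.86,34.97) → (141.56,31.14). Open path.

**Shape 3** — `<polyline>` line segment, stroke `#ff0000` → score (S436, F1941). Machine vertices: (139.64,73.85) → (6.26,17.24). Open path.

; Generated by LaserGRBL
G21
G90
G0 X124.34 Y42.89
M4 S436
G1 X170.18 Y58.68 F1941
M5
G0 X64.02 Y46.07
M4 S436
G1 X78.33 Y43.93 F1941
G1 X93.25 Y41.36
G1 X108.75 Y38.38
G1 X124.86 Y34.97
G1 X141.56 Y31.14
M5
G0 X139.64 Y73.85
M4 S436
G1 X6.26 Y17.24 F1941
M5
G0 X0.00 Y0.00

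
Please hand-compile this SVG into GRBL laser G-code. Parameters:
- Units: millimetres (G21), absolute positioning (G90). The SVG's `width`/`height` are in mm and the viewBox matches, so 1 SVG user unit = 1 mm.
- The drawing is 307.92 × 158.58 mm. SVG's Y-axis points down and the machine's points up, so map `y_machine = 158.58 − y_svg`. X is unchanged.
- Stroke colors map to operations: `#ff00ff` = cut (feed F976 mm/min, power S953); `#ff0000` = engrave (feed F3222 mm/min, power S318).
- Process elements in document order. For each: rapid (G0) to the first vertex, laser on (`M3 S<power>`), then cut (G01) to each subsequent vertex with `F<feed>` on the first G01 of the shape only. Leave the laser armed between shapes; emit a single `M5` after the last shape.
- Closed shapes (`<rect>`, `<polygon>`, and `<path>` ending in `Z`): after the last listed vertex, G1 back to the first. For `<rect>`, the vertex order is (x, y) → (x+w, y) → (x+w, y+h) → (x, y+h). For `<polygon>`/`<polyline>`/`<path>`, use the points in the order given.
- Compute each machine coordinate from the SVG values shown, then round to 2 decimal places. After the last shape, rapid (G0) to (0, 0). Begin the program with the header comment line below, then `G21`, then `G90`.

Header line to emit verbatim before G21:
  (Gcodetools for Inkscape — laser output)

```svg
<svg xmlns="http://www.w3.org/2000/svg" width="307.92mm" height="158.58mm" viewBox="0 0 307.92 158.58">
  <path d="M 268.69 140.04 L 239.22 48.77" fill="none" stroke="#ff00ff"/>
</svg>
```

Since the viewBox matches the mm dimensions, user units are millimetres directly. The only transform is the Y-flip y_m = 158.58 − y_svg.

Shape 1 is a line segment drawn with `<path>`. Its stroke #ff00ff means cut at S953, F976. After flipping Y the toolpath is (268.69,18.54) → (239.22,109.81).

(Gcodetools for Inkscape — laser output)
G21
G90
G0 X268.69 Y18.54
M3 S953
G01 X239.22 Y109.81 F976
M5
G0 X0.00 Y0.00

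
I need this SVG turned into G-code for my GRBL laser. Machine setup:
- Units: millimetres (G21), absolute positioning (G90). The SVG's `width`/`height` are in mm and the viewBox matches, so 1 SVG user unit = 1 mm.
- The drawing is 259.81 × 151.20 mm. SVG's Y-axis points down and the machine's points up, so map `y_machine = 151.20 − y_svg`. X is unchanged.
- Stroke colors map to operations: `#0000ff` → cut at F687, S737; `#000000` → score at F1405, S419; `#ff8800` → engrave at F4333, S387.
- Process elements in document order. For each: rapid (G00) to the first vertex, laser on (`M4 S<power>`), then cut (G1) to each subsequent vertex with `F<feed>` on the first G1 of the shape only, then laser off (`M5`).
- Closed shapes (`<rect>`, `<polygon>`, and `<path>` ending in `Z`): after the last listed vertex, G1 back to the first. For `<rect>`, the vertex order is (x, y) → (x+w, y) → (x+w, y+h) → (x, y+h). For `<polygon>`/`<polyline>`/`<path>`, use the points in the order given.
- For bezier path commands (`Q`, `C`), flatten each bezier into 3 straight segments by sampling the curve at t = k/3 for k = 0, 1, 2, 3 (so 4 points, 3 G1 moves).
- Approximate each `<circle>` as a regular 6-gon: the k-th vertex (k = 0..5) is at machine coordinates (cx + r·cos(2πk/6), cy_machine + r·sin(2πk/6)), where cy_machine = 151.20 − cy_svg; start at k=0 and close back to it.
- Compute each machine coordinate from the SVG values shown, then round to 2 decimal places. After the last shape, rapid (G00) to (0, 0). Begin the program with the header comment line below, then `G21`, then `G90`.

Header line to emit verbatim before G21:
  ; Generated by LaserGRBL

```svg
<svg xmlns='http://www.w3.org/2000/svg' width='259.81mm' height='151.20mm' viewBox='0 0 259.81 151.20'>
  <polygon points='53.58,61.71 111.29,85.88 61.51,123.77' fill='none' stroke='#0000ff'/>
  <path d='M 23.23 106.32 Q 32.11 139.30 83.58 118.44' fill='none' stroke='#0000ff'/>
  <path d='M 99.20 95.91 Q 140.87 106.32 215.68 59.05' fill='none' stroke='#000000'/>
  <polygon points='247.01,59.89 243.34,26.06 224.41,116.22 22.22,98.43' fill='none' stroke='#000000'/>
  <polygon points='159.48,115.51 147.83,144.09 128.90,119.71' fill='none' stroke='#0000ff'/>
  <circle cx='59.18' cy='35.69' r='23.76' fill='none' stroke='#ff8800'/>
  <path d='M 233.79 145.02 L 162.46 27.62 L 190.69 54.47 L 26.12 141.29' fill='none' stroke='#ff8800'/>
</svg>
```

; Generated by LaserGRBL
G21
G90
G00 X53.58 Y89.49
M4 S737
G1 X111.29 Y65.32 F687
G1 X61.51 Y27.43
G1 X53.58 Y89.49
M5
G00 X23.23 Y44.88
M4 S737
G1 X33.88 Y28.88 F687
G1 X54.00 Y24.84
G1 X83.58 Y32.76
M5
G00 X99.20 Y55.29
M4 S419
G1 X130.66 Y54.76 F1405
G1 X169.49 Y67.05
G1 X215.68 Y92.15
M5
G00 X247.01 Y91.31
M4 S419
G1 X243.34 Y125.14 F1405
G1 X224.41 Y34.98
G1 X22.22 Y52.77
G1 X247.01 Y91.31
M5
G00 X159.48 Y35.69
M4 S737
G1 X147.83 Y7.11 F687
G1 X128.90 Y31.49
G1 X159.48 Y35.69
M5
G00 X82.94 Y115.51
M4 S387
G1 X71.06 Y136.09 F4333
G1 X47.30 Y136.09
G1 X35.42 Y115.51
G1 X47.30 Y94.93
G1 X71.06 Y94.93
G1 X82.94 Y115.51
M5
G00 X233.79 Y6.18
M4 S387
G1 X162.46 Y123.58 F4333
G1 X190.69 Y96.73
G1 X26.12 Y9.91
M5
G00 X0.00 Y0.00

Since the viewBox matches the mm dimensions, user units are millimetres directly. The only transform is the Y-flip y_m = 151.20 − y_svg.

Shape 1 is a regular polygon drawn with `<polygon>`. Its stroke #0000ff means cut at S737, F687. After flipping Y the toolpath is (53.58,89.49) → (111.29,65.32) → (61.51,27.43) → (53.58,89.49), returning to the start.

Shape 2 is a quadratic bezier drawn with `<path>`. Its stroke #0000ff means cut at S737, F687. After flipping Y the toolpath is (23.23,44.88) → (33.88,28.88) → (54.00,24.84) → (83.58,32.76).

Shape 3 is a quadratic bezier drawn with `<path>`. Its stroke #000000 means score at S419, F1405. After flipping Y the toolpath is (99.20,55.29) → (130.66,54.76) → (169.49,67.05) → (215.68,92.15).

Shape 4 is a closed polygon drawn with `<polygon>`. Its stroke #000000 means score at S419, F1405. After flipping Y the toolpath is (247.01,91.31) → (243.34,125.14) → (224.41,34.98) → (22.22,52.77) → (247.01,91.31), returning to the start.

Shape 5 is a regular polygon drawn with `<polygon>`. Its stroke #0000ff means cut at S737, F687. After flipping Y the toolpath is (159.48,35.69) → (147.83,7.11) → (128.90,31.49) → (159.48,35.69), returning to the start.

Shape 6 is a circle drawn with `<circle>`. Its stroke #ff8800 means engrave at S387, F4333. After flipping Y the toolpath is (82.94,115.51) → (71.06,136.09) → (47.30,136.09) → (35.42,115.51) → (47.30,94.93) → (71.06,94.93) → (82.94,115.51), returning to the start.

Shape 7 is a open polyline drawn with `<path>`. Its stroke #ff8800 means engrave at S387, F4333. After flipping Y the toolpath is (233.79,6.18) → (162.46,123.58) → (190.69,96.73) → (26.12,9.91).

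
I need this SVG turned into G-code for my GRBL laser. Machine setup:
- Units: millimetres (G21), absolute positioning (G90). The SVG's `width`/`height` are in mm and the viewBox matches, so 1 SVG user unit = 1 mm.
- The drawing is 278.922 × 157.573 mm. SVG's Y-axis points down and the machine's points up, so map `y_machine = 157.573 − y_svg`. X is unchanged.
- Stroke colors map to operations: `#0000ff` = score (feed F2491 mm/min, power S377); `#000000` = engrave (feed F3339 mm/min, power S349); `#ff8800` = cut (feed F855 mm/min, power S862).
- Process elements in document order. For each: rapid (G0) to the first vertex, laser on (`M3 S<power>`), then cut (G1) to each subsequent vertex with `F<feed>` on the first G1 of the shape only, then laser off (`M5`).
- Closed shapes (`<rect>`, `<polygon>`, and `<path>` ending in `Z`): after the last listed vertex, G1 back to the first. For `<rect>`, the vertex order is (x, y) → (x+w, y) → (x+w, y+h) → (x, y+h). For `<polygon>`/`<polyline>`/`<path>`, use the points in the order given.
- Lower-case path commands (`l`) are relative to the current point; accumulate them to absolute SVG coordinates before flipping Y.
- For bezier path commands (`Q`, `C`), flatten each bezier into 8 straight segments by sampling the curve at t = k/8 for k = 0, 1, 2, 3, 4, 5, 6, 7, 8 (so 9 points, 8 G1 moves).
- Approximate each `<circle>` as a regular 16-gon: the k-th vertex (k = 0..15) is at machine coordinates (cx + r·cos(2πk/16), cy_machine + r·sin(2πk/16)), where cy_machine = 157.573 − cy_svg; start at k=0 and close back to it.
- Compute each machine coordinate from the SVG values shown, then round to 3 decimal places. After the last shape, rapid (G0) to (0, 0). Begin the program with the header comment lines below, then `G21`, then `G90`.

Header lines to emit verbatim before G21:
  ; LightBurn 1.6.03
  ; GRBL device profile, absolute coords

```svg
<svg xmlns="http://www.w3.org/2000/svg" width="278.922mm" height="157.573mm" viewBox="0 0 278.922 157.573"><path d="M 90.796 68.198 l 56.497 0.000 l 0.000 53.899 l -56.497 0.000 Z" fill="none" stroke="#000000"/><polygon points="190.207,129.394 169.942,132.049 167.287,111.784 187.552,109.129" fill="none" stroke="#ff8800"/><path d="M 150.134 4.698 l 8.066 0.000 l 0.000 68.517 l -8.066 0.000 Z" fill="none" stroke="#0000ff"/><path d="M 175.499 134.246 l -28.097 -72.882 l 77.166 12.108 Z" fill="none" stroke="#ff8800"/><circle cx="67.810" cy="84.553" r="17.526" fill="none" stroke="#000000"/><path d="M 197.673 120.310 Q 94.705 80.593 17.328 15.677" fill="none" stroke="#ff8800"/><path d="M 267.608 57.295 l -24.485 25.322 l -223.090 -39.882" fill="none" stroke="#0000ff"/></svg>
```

1 u = 1 mm; y_m = 157.573 − y.

[1] `<path>` rectangle, #000000→engrave S349 F3339: (90.796,89.375) → (147.293,89.375) → (147.293,35.476) → (90.796,35.476) → (90.796,89.375) (closed)

[2] `<polygon>` regular polygon, #ff8800→cut S862 F855: (190.207,28.179) → (169.942,25.524) → (167.287,45.789) → (187.552,48.444) → (190.207,28.179) (closed)

[3] `<path>` rectangle, #0000ff→score S377 F2491: (150.134,152.875) → (158.200,152.875) → (158.200,84.358) → (150.134,84.358) → (150.134,152.875) (closed)

[4] `<path>` regular polygon, #ff8800→cut S862 F855: (175.499,23.327) → (147.402,96.209) → (224.568,84.101) → (175.499,23.327) (closed)

[5] `<circle>` circle, #000000→engrave S349 F3339: (85.336,73.020) → (84.002,79.727) → (80.203,85.413) → (74.517,89.212) → (67.810,90.546) → (61.103,89.212) → (55.417,85.413) → (51.618,79.727) → (50.284,73.020) → (51.618,66.313) → (55.417,60.627) → (61.103,56.828) → (67.810,55.494) → (74.517,56.828) → (80.203,60.627) → (84.002,66.313) → (85.336,73.020) (closed)

[6] `<path>` quadratic bezier, #ff8800→cut S862 F855: (197.673,37.263) → (172.331,47.586) → (147.788,58.696) → (124.046,70.594) → (101.103,83.280) → (78.959,96.753) → (57.616,111.013) → (37.072,126.061) → (17.328,141.896)

[7] `<path>` open polyline, #0000ff→score S377 F2491: (267.608,100.278) → (243.123,74.956) → (20.033,114.838)

; LightBurn 1.6.03
; GRBL device profile, absolute coords
G21
G90
G0 X90.796 Y89.375
M3 S349
G1 X147.293 Y89.375 F3339
G1 X147.293 Y35.476
G1 X90.796 Y35.476
G1 X90.796 Y89.375
M5
G0 X190.207 Y28.179
M3 S862
G1 X169.942 Y25.524 F855
G1 X167.287 Y45.789
G1 X187.552 Y48.444
G1 X190.207 Y28.179
M5
G0 X150.134 Y152.875
M3 S377
G1 X158.200 Y152.875 F2491
G1 X158.200 Y84.358
G1 X150.134 Y84.358
G1 X150.134 Y152.875
M5
G0 X175.499 Y23.327
M3 S862
G1 X147.402 Y96.209 F855
G1 X224.568 Y84.101
G1 X175.499 Y23.327
M5
G0 X85.336 Y73.020
M3 S349
G1 X84.002 Y79.727 F3339
G1 X80.203 Y85.413
G1 X74.517 Y89.212
G1 X67.810 Y90.546
G1 X61.103 Y89.212
G1 X55.417 Y85.413
G1 X51.618 Y79.727
G1 X50.284 Y73.020
G1 X51.618 Y66.313
G1 X55.417 Y60.627
G1 X61.103 Y56.828
G1 X67.810 Y55.494
G1 X74.517 Y56.828
G1 X80.203 Y60.627
G1 X84.002 Y66.313
G1 X85.336 Y73.020
M5
G0 X197.673 Y37.263
M3 S862
G1 X172.331 Y47.586 F855
G1 X147.788 Y58.696
G1 X124.046 Y70.594
G1 X101.103 Y83.280
G1 X78.959 Y96.753
G1 X57.616 Y111.013
G1 X37.072 Y126.061
G1 X17.328 Y141.896
M5
G0 X267.608 Y100.278
M3 S377
G1 X243.123 Y74.956 F2491
G1 X20.033 Y114.838
M5
G0 X0.000 Y0.000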